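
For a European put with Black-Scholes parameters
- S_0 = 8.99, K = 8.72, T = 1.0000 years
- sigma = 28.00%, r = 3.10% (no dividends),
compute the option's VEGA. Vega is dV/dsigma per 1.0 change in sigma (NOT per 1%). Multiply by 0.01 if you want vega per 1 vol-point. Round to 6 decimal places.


Answer: Vega = 3.361916

Derivation:
d1 = 0.3596200377; d2 = 0.0796200377
phi(d1) = 0.3739617278; exp(-qT) = 1.0000000000; exp(-rT) = 0.9694755731
Vega = S * exp(-qT) * phi(d1) * sqrt(T) = 8.9900 * 1.0000000000 * 0.3739617278 * 1.0000000000 = 3.361916


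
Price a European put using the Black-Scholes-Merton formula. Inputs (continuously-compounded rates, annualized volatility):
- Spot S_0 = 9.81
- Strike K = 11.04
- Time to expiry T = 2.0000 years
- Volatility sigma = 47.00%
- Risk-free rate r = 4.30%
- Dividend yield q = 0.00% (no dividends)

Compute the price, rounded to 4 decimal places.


d1 = (ln(S/K) + (r - q + 0.5*sigma^2) * T) / (sigma * sqrt(T)) = 0.28401205
d2 = d1 - sigma * sqrt(T) = -0.38066833
exp(-rT) = 0.91759423; exp(-qT) = 1.00000000
P = K * exp(-rT) * N(-d2) - S_0 * exp(-qT) * N(-d1)
N(-d1) = 0.38820057; N(-d2) = 0.64827531
P = 11.0400 * 0.91759423 * 0.64827531 - 9.8100 * 1.00000000 * 0.38820057 = 2.7589

Answer: Price = 2.7589


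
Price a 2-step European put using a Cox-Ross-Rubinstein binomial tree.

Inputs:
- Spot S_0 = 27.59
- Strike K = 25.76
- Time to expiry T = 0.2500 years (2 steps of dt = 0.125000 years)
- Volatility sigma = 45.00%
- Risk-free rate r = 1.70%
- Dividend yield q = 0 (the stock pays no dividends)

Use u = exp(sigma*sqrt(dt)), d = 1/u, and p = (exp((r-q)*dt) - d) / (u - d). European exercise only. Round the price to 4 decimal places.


Answer: Price = V(0,0) = 1.6096

Derivation:
dt = T/N = 0.125000
u = exp(sigma*sqrt(dt)) = 1.172454; d = 1/u = 0.852912
p = (exp((r-q)*dt) - d) / (u - d) = 0.466966
Discount per step: exp(-r*dt) = 0.997877
Stock lattice S(k, i) with i counting down-moves:
  k=0: S(0,0) = 27.5900
  k=1: S(1,0) = 32.3480; S(1,1) = 23.5318
  k=2: S(2,0) = 37.9266; S(2,1) = 27.5900; S(2,2) = 20.0706
Terminal payoffs V(N, i) = max(K - S_T, 0):
  V(2,0) = 0.000000; V(2,1) = 0.000000; V(2,2) = 5.689414
Backward induction: V(k, i) = exp(-r*dt) * [p * V(k+1, i) + (1-p) * V(k+1, i+1)].
  V(1,0) = exp(-r*dt) * [p*0.000000 + (1-p)*0.000000] = 0.000000
  V(1,1) = exp(-r*dt) * [p*0.000000 + (1-p)*5.689414] = 3.026213
  V(0,0) = exp(-r*dt) * [p*0.000000 + (1-p)*3.026213] = 1.609650


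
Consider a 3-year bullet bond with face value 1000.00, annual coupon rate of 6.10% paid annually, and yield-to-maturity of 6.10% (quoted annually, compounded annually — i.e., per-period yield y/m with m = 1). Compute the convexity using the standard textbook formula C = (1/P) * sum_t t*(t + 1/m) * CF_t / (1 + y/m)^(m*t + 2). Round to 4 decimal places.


Coupon per period c = face * coupon_rate / m = 61.000000
Periods per year m = 1; per-period yield y/m = 0.061000
Number of cashflows N = 3
Cashflows (t years, CF_t, discount factor 1/(1+y/m)^(m*t), PV):
  t = 1.0000: CF_t = 61.000000, DF = 0.942507, PV = 57.492931
  t = 2.0000: CF_t = 61.000000, DF = 0.888320, PV = 54.187494
  t = 3.0000: CF_t = 1061.000000, DF = 0.837247, PV = 888.319575
Price P = sum_t PV_t = 1000.000000
Convexity numerator sum_t t*(t + 1/m) * CF_t / (1+y/m)^(m*t + 2):
  t = 1.0000: term = 102.144192
  t = 2.0000: term = 288.814870
  t = 3.0000: term = 9469.340002
Convexity = (1/P) * sum = 9860.299065 / 1000.000000 = 9.860299

Answer: Convexity = 9.8603


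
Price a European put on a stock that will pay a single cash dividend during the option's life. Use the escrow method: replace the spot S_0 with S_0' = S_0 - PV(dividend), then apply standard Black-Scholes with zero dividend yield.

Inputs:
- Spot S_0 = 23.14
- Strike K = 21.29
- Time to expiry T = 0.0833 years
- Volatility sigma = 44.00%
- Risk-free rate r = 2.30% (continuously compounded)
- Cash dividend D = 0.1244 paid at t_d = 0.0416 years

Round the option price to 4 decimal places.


PV(D) = D * exp(-r * t_d) = 0.1244 * 0.99904366 = 0.12428103
S_0' = S_0 - PV(D) = 23.1400 - 0.12428103 = 23.01571897
d1 = (ln(S_0'/K) + (r + sigma^2/2)*T) / (sigma*sqrt(T)) = 0.69232327
d2 = d1 - sigma*sqrt(T) = 0.56533162
exp(-rT) = 0.99808593
N(-d1) = 0.24436717; N(-d2) = 0.28592411
P = K * exp(-rT) * N(-d2) - S_0' * N(-d1) = 21.2900 * 0.99808593 * 0.28592411 - 23.01571897 * 0.24436717 = 0.4514

Answer: Price = 0.4514


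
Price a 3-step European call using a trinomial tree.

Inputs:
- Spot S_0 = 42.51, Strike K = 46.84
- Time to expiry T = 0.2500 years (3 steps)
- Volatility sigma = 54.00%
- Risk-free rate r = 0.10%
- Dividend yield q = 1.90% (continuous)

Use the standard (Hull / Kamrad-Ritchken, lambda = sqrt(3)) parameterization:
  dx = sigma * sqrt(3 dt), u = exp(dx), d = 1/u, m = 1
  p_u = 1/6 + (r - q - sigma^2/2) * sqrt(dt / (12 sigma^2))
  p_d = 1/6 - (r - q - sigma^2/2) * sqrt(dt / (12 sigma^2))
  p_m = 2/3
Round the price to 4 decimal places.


Answer: Price = V(0,0) = 2.9504

Derivation:
dt = T/N = 0.083333; dx = sigma*sqrt(3*dt) = 0.270000
u = exp(dx) = 1.309964; d = 1/u = 0.763379
p_u = 0.141389, p_m = 0.666667, p_d = 0.191944
Discount per step: exp(-r*dt) = 0.999917
Stock lattice S(k, j) with j the centered position index:
  k=0: S(0,+0) = 42.5100
  k=1: S(1,-1) = 32.4513; S(1,+0) = 42.5100; S(1,+1) = 55.6866
  k=2: S(2,-2) = 24.7726; S(2,-1) = 32.4513; S(2,+0) = 42.5100; S(2,+1) = 55.6866; S(2,+2) = 72.9475
  k=3: S(3,-3) = 18.9109; S(3,-2) = 24.7726; S(3,-1) = 32.4513; S(3,+0) = 42.5100; S(3,+1) = 55.6866; S(3,+2) = 72.9475; S(3,+3) = 95.5586
Terminal payoffs V(N, j) = max(S_T - K, 0):
  V(3,-3) = 0.000000; V(3,-2) = 0.000000; V(3,-1) = 0.000000; V(3,+0) = 0.000000; V(3,+1) = 8.846589; V(3,+2) = 26.107452; V(3,+3) = 48.718569
Backward induction: V(k, j) = exp(-r*dt) * [p_u * V(k+1, j+1) + p_m * V(k+1, j) + p_d * V(k+1, j-1)]
  V(2,-2) = exp(-r*dt) * [p_u*0.000000 + p_m*0.000000 + p_d*0.000000] = 0.000000
  V(2,-1) = exp(-r*dt) * [p_u*0.000000 + p_m*0.000000 + p_d*0.000000] = 0.000000
  V(2,+0) = exp(-r*dt) * [p_u*8.846589 + p_m*0.000000 + p_d*0.000000] = 1.250705
  V(2,+1) = exp(-r*dt) * [p_u*26.107452 + p_m*8.846589 + p_d*0.000000] = 9.588230
  V(2,+2) = exp(-r*dt) * [p_u*48.718569 + p_m*26.107452 + p_d*8.846589] = 25.989120
  V(1,-1) = exp(-r*dt) * [p_u*1.250705 + p_m*0.000000 + p_d*0.000000] = 0.176821
  V(1,+0) = exp(-r*dt) * [p_u*9.588230 + p_m*1.250705 + p_d*0.000000] = 2.189290
  V(1,+1) = exp(-r*dt) * [p_u*25.989120 + p_m*9.588230 + p_d*1.250705] = 10.305933
  V(0,+0) = exp(-r*dt) * [p_u*10.305933 + p_m*2.189290 + p_d*0.176821] = 2.950365


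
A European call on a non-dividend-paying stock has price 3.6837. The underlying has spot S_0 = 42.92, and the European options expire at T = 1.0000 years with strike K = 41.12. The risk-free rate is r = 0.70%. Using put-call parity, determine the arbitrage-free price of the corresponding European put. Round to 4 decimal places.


Answer: Put price = 1.5969

Derivation:
Put-call parity: C - P = S_0 * exp(-qT) - K * exp(-rT).
S_0 * exp(-qT) = 42.9200 * 1.00000000 = 42.92000000
K * exp(-rT) = 41.1200 * 0.99302444 = 40.83316509
P = C - S*exp(-qT) + K*exp(-rT)
P = 3.6837 - 42.92000000 + 40.83316509 = 1.5969


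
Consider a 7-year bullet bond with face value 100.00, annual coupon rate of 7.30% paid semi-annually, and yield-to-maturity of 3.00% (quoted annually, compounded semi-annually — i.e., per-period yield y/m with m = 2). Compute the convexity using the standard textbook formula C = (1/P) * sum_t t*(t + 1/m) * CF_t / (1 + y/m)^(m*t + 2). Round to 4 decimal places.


Answer: Convexity = 39.2480

Derivation:
Coupon per period c = face * coupon_rate / m = 3.650000
Periods per year m = 2; per-period yield y/m = 0.015000
Number of cashflows N = 14
Cashflows (t years, CF_t, discount factor 1/(1+y/m)^(m*t), PV):
  t = 0.5000: CF_t = 3.650000, DF = 0.985222, PV = 3.596059
  t = 1.0000: CF_t = 3.650000, DF = 0.970662, PV = 3.542915
  t = 1.5000: CF_t = 3.650000, DF = 0.956317, PV = 3.490557
  t = 2.0000: CF_t = 3.650000, DF = 0.942184, PV = 3.438972
  t = 2.5000: CF_t = 3.650000, DF = 0.928260, PV = 3.388150
  t = 3.0000: CF_t = 3.650000, DF = 0.914542, PV = 3.338079
  t = 3.5000: CF_t = 3.650000, DF = 0.901027, PV = 3.288748
  t = 4.0000: CF_t = 3.650000, DF = 0.887711, PV = 3.240146
  t = 4.5000: CF_t = 3.650000, DF = 0.874592, PV = 3.192262
  t = 5.0000: CF_t = 3.650000, DF = 0.861667, PV = 3.145085
  t = 5.5000: CF_t = 3.650000, DF = 0.848933, PV = 3.098606
  t = 6.0000: CF_t = 3.650000, DF = 0.836387, PV = 3.052814
  t = 6.5000: CF_t = 3.650000, DF = 0.824027, PV = 3.007699
  t = 7.0000: CF_t = 103.650000, DF = 0.811849, PV = 84.148178
Price P = sum_t PV_t = 126.968270
Convexity numerator sum_t t*(t + 1/m) * CF_t / (1+y/m)^(m*t + 2):
  t = 0.5000: term = 1.745279
  t = 1.0000: term = 5.158459
  t = 1.5000: term = 10.164451
  t = 2.0000: term = 16.690395
  t = 2.5000: term = 24.665608
  t = 3.0000: term = 34.021529
  t = 3.5000: term = 44.691663
  t = 4.0000: term = 56.611537
  t = 4.5000: term = 69.718642
  t = 5.0000: term = 83.952387
  t = 5.5000: term = 99.254054
  t = 6.0000: term = 115.566745
  t = 6.5000: term = 132.835339
  t = 7.0000: term = 4288.169404
Convexity = (1/P) * sum = 4983.245492 / 126.968270 = 39.247959


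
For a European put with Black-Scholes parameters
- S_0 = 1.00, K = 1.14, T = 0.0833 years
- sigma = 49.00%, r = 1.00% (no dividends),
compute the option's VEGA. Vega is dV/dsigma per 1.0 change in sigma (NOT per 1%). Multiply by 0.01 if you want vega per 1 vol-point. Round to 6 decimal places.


Answer: Vega = 0.080238

Derivation:
d1 = -0.8499006728; d2 = -0.9913231957
phi(d1) = 0.2780083555; exp(-qT) = 1.0000000000; exp(-rT) = 0.9991673468
Vega = S * exp(-qT) * phi(d1) * sqrt(T) = 1.0000 * 1.0000000000 * 0.2780083555 * 0.2886173938 = 0.080238


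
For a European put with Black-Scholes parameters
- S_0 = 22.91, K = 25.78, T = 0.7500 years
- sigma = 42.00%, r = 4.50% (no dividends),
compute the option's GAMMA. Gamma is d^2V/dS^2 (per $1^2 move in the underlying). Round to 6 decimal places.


d1 = -0.0498322043; d2 = -0.4135628739
phi(d1) = 0.3984472514; exp(-qT) = 1.0000000000; exp(-rT) = 0.9668131777
Gamma = exp(-qT) * phi(d1) / (S * sigma * sqrt(T)) = 1.0000000000 * 0.3984472514 / (22.9100 * 0.4200 * 0.8660254038) = 0.047815

Answer: Gamma = 0.047815


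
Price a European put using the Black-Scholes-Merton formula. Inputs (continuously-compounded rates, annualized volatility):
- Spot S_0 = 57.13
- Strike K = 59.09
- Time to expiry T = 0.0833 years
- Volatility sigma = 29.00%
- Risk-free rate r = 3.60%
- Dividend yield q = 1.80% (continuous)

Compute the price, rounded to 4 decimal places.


d1 = (ln(S/K) + (r - q + 0.5*sigma^2) * T) / (sigma * sqrt(T)) = -0.34325562
d2 = d1 - sigma * sqrt(T) = -0.42695467
exp(-rT) = 0.99700569; exp(-qT) = 0.99850172
P = K * exp(-rT) * N(-d2) - S_0 * exp(-qT) * N(-d1)
N(-d1) = 0.63429692; N(-d2) = 0.66529383
P = 59.0900 * 0.99700569 * 0.66529383 - 57.1300 * 0.99850172 * 0.63429692 = 3.0114

Answer: Price = 3.0114


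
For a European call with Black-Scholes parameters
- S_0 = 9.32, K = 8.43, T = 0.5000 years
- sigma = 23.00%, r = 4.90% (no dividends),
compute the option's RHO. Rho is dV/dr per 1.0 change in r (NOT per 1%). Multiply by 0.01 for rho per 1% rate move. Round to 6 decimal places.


d1 = 0.8490867929; d2 = 0.6864522332
phi(d1) = 0.2782006330; exp(-qT) = 1.0000000000; exp(-rT) = 0.9757976889
N(d2) = 0.7537860120
Rho = K*T*exp(-rT)*N(d2) = 8.4300 * 0.5000 * 0.9757976889 * 0.7537860120 = 3.100312

Answer: Rho = 3.100312


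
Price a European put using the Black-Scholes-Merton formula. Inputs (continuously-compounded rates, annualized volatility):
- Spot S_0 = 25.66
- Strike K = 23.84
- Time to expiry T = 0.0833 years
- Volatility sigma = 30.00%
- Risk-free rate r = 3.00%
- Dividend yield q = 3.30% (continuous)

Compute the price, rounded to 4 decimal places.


Answer: Price = 0.2361

Derivation:
d1 = (ln(S/K) + (r - q + 0.5*sigma^2) * T) / (sigma * sqrt(T)) = 0.89007245
d2 = d1 - sigma * sqrt(T) = 0.80348723
exp(-rT) = 0.99750412; exp(-qT) = 0.99725487
P = K * exp(-rT) * N(-d2) - S_0 * exp(-qT) * N(-d1)
N(-d1) = 0.18671349; N(-d2) = 0.21084659
P = 23.8400 * 0.99750412 * 0.21084659 - 25.6600 * 0.99725487 * 0.18671349 = 0.2361


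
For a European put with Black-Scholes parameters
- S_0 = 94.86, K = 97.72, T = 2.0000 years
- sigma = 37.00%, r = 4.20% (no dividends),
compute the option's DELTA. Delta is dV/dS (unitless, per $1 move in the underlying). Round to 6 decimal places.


Answer: Delta = -0.357409

Derivation:
d1 = 0.3653943218; d2 = -0.1578646962
phi(d1) = 0.3731797625; exp(-qT) = 1.0000000000; exp(-rT) = 0.9194312561
N(-d1) = 0.3574085396
Delta = -exp(-qT) * N(-d1) = -1.0000000000 * 0.3574085396 = -0.357409


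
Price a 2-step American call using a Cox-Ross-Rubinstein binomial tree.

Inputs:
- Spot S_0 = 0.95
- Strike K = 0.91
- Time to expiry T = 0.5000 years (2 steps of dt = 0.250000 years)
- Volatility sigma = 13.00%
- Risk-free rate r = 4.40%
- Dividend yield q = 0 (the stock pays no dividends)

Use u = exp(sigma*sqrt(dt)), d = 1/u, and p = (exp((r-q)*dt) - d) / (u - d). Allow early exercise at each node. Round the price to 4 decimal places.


Answer: Price = V(0,0) = 0.0736

Derivation:
dt = T/N = 0.250000
u = exp(sigma*sqrt(dt)) = 1.067159; d = 1/u = 0.937067
p = (exp((r-q)*dt) - d) / (u - d) = 0.568778
Discount per step: exp(-r*dt) = 0.989060
Stock lattice S(k, i) with i counting down-moves:
  k=0: S(0,0) = 0.9500
  k=1: S(1,0) = 1.0138; S(1,1) = 0.8902
  k=2: S(2,0) = 1.0819; S(2,1) = 0.9500; S(2,2) = 0.8342
Terminal payoffs V(N, i) = max(S_T - K, 0):
  V(2,0) = 0.171887; V(2,1) = 0.040000; V(2,2) = 0.000000
Backward induction: V(k, i) = exp(-r*dt) * [p * V(k+1, i) + (1-p) * V(k+1, i+1)]; then take max(V_cont, immediate exercise) for American.
  V(1,0) = exp(-r*dt) * [p*0.171887 + (1-p)*0.040000] = 0.113756; exercise = 0.103801; V(1,0) = max -> 0.113756
  V(1,1) = exp(-r*dt) * [p*0.040000 + (1-p)*0.000000] = 0.022502; exercise = 0.000000; V(1,1) = max -> 0.022502
  V(0,0) = exp(-r*dt) * [p*0.113756 + (1-p)*0.022502] = 0.073592; exercise = 0.040000; V(0,0) = max -> 0.073592


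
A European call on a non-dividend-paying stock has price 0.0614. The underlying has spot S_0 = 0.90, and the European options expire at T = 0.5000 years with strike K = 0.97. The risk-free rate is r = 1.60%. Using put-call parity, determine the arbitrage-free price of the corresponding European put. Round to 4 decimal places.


Answer: Put price = 0.1237

Derivation:
Put-call parity: C - P = S_0 * exp(-qT) - K * exp(-rT).
S_0 * exp(-qT) = 0.9000 * 1.00000000 = 0.90000000
K * exp(-rT) = 0.9700 * 0.99203191 = 0.96227096
P = C - S*exp(-qT) + K*exp(-rT)
P = 0.0614 - 0.90000000 + 0.96227096 = 0.1237


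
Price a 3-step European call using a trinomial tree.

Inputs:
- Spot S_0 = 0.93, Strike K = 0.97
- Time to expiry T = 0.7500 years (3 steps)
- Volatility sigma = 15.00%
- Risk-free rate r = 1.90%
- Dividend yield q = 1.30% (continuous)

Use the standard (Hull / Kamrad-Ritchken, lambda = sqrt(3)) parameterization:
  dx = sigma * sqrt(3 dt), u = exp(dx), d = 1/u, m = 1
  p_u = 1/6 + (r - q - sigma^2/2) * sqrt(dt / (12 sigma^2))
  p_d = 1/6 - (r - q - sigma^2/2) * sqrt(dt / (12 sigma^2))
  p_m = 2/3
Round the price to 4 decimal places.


Answer: Price = V(0,0) = 0.0339

Derivation:
dt = T/N = 0.250000; dx = sigma*sqrt(3*dt) = 0.129904
u = exp(dx) = 1.138719; d = 1/u = 0.878180
p_u = 0.161615, p_m = 0.666667, p_d = 0.171718
Discount per step: exp(-r*dt) = 0.995261
Stock lattice S(k, j) with j the centered position index:
  k=0: S(0,+0) = 0.9300
  k=1: S(1,-1) = 0.8167; S(1,+0) = 0.9300; S(1,+1) = 1.0590
  k=2: S(2,-2) = 0.7172; S(2,-1) = 0.8167; S(2,+0) = 0.9300; S(2,+1) = 1.0590; S(2,+2) = 1.2059
  k=3: S(3,-3) = 0.6298; S(3,-2) = 0.7172; S(3,-1) = 0.8167; S(3,+0) = 0.9300; S(3,+1) = 1.0590; S(3,+2) = 1.2059; S(3,+3) = 1.3732
Terminal payoffs V(N, j) = max(S_T - K, 0):
  V(3,-3) = 0.000000; V(3,-2) = 0.000000; V(3,-1) = 0.000000; V(3,+0) = 0.000000; V(3,+1) = 0.089009; V(3,+2) = 0.235913; V(3,+3) = 0.403196
Backward induction: V(k, j) = exp(-r*dt) * [p_u * V(k+1, j+1) + p_m * V(k+1, j) + p_d * V(k+1, j-1)]
  V(2,-2) = exp(-r*dt) * [p_u*0.000000 + p_m*0.000000 + p_d*0.000000] = 0.000000
  V(2,-1) = exp(-r*dt) * [p_u*0.000000 + p_m*0.000000 + p_d*0.000000] = 0.000000
  V(2,+0) = exp(-r*dt) * [p_u*0.089009 + p_m*0.000000 + p_d*0.000000] = 0.014317
  V(2,+1) = exp(-r*dt) * [p_u*0.235913 + p_m*0.089009 + p_d*0.000000] = 0.097004
  V(2,+2) = exp(-r*dt) * [p_u*0.403196 + p_m*0.235913 + p_d*0.089009] = 0.236596
  V(1,-1) = exp(-r*dt) * [p_u*0.014317 + p_m*0.000000 + p_d*0.000000] = 0.002303
  V(1,+0) = exp(-r*dt) * [p_u*0.097004 + p_m*0.014317 + p_d*0.000000] = 0.025102
  V(1,+1) = exp(-r*dt) * [p_u*0.236596 + p_m*0.097004 + p_d*0.014317] = 0.104866
  V(0,+0) = exp(-r*dt) * [p_u*0.104866 + p_m*0.025102 + p_d*0.002303] = 0.033917


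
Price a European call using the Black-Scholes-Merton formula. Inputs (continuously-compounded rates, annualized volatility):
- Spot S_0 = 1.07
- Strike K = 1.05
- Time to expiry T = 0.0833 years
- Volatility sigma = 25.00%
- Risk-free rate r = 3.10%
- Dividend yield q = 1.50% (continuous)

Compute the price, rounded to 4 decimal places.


Answer: Price = 0.0423

Derivation:
d1 = (ln(S/K) + (r - q + 0.5*sigma^2) * T) / (sigma * sqrt(T)) = 0.31605038
d2 = d1 - sigma * sqrt(T) = 0.24389603
exp(-rT) = 0.99742103; exp(-qT) = 0.99875128
C = S_0 * exp(-qT) * N(d1) - K * exp(-rT) * N(d2)
N(d1) = 0.62401787; N(d2) = 0.59634433
C = 1.0700 * 0.99875128 * 0.62401787 - 1.0500 * 0.99742103 * 0.59634433 = 0.0423


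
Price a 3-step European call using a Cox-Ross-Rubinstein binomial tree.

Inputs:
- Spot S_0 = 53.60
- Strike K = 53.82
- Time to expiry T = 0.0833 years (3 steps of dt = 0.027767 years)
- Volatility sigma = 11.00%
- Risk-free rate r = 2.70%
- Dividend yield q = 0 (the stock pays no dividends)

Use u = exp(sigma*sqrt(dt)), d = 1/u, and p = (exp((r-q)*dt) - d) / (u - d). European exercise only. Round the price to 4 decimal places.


Answer: Price = V(0,0) = 0.6824

Derivation:
dt = T/N = 0.027767
u = exp(sigma*sqrt(dt)) = 1.018499; d = 1/u = 0.981837
p = (exp((r-q)*dt) - d) / (u - d) = 0.515875
Discount per step: exp(-r*dt) = 0.999251
Stock lattice S(k, i) with i counting down-moves:
  k=0: S(0,0) = 53.6000
  k=1: S(1,0) = 54.5915; S(1,1) = 52.6265
  k=2: S(2,0) = 55.6014; S(2,1) = 53.6000; S(2,2) = 51.6706
  k=3: S(3,0) = 56.6300; S(3,1) = 54.5915; S(3,2) = 52.6265; S(3,3) = 50.7322
Terminal payoffs V(N, i) = max(S_T - K, 0):
  V(3,0) = 2.809954; V(3,1) = 0.771530; V(3,2) = 0.000000; V(3,3) = 0.000000
Backward induction: V(k, i) = exp(-r*dt) * [p * V(k+1, i) + (1-p) * V(k+1, i+1)].
  V(2,0) = exp(-r*dt) * [p*2.809954 + (1-p)*0.771530] = 1.821735
  V(2,1) = exp(-r*dt) * [p*0.771530 + (1-p)*0.000000] = 0.397714
  V(2,2) = exp(-r*dt) * [p*0.000000 + (1-p)*0.000000] = 0.000000
  V(1,0) = exp(-r*dt) * [p*1.821735 + (1-p)*0.397714] = 1.131482
  V(1,1) = exp(-r*dt) * [p*0.397714 + (1-p)*0.000000] = 0.205017
  V(0,0) = exp(-r*dt) * [p*1.131482 + (1-p)*0.205017] = 0.682445


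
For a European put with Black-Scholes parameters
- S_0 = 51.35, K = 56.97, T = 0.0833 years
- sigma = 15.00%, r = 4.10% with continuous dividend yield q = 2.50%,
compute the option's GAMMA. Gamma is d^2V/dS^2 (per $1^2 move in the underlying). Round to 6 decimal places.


Answer: Gamma = 0.011411

Derivation:
d1 = -2.3465888128; d2 = -2.3898814219
phi(d1) = 0.0254210410; exp(-qT) = 0.9979196669; exp(-rT) = 0.9965905255
Gamma = exp(-qT) * phi(d1) / (S * sigma * sqrt(T)) = 0.9979196669 * 0.0254210410 / (51.3500 * 0.1500 * 0.2886173938) = 0.011411


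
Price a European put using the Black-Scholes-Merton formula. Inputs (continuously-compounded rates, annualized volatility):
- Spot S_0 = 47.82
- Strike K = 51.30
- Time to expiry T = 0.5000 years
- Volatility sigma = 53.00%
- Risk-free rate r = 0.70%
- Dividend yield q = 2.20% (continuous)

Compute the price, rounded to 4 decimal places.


Answer: Price = 9.3813

Derivation:
d1 = (ln(S/K) + (r - q + 0.5*sigma^2) * T) / (sigma * sqrt(T)) = -0.02007060
d2 = d1 - sigma * sqrt(T) = -0.39483719
exp(-rT) = 0.99650612; exp(-qT) = 0.98906028
P = K * exp(-rT) * N(-d2) - S_0 * exp(-qT) * N(-d1)
N(-d1) = 0.50800647; N(-d2) = 0.65351848
P = 51.3000 * 0.99650612 * 0.65351848 - 47.8200 * 0.98906028 * 0.50800647 = 9.3813


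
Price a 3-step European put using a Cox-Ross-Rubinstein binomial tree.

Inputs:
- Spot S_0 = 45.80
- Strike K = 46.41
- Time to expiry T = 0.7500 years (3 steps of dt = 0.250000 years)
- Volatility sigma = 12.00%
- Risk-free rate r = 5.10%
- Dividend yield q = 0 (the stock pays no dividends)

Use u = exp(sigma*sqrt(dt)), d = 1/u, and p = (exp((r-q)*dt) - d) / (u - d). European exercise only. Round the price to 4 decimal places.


dt = T/N = 0.250000
u = exp(sigma*sqrt(dt)) = 1.061837; d = 1/u = 0.941765
p = (exp((r-q)*dt) - d) / (u - d) = 0.591871
Discount per step: exp(-r*dt) = 0.987331
Stock lattice S(k, i) with i counting down-moves:
  k=0: S(0,0) = 45.8000
  k=1: S(1,0) = 48.6321; S(1,1) = 43.1328
  k=2: S(2,0) = 51.6394; S(2,1) = 45.8000; S(2,2) = 40.6210
  k=3: S(3,0) = 54.8326; S(3,1) = 48.6321; S(3,2) = 43.1328; S(3,3) = 38.2554
Terminal payoffs V(N, i) = max(K - S_T, 0):
  V(3,0) = 0.000000; V(3,1) = 0.000000; V(3,2) = 3.277184; V(3,3) = 8.154624
Backward induction: V(k, i) = exp(-r*dt) * [p * V(k+1, i) + (1-p) * V(k+1, i+1)].
  V(2,0) = exp(-r*dt) * [p*0.000000 + (1-p)*0.000000] = 0.000000
  V(2,1) = exp(-r*dt) * [p*0.000000 + (1-p)*3.277184] = 1.320570
  V(2,2) = exp(-r*dt) * [p*3.277184 + (1-p)*8.154624] = 5.201073
  V(1,0) = exp(-r*dt) * [p*0.000000 + (1-p)*1.320570] = 0.532135
  V(1,1) = exp(-r*dt) * [p*1.320570 + (1-p)*5.201073] = 2.867522
  V(0,0) = exp(-r*dt) * [p*0.532135 + (1-p)*2.867522] = 1.466458

Answer: Price = V(0,0) = 1.4665


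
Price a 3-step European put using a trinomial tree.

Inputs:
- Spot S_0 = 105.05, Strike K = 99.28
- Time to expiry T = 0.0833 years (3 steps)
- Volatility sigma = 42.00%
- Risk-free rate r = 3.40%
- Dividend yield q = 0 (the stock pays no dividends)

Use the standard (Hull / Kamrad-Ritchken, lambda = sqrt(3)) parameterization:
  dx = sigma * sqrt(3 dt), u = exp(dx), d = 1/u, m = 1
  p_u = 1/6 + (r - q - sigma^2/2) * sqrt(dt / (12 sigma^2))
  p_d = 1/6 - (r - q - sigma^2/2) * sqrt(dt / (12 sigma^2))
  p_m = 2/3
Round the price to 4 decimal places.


dt = T/N = 0.027767; dx = sigma*sqrt(3*dt) = 0.121219
u = exp(dx) = 1.128872; d = 1/u = 0.885840
p_u = 0.160459, p_m = 0.666667, p_d = 0.172874
Discount per step: exp(-r*dt) = 0.999056
Stock lattice S(k, j) with j the centered position index:
  k=0: S(0,+0) = 105.0500
  k=1: S(1,-1) = 93.0575; S(1,+0) = 105.0500; S(1,+1) = 118.5881
  k=2: S(2,-2) = 82.4340; S(2,-1) = 93.0575; S(2,+0) = 105.0500; S(2,+1) = 118.5881; S(2,+2) = 133.8708
  k=3: S(3,-3) = 73.0233; S(3,-2) = 82.4340; S(3,-1) = 93.0575; S(3,+0) = 105.0500; S(3,+1) = 118.5881; S(3,+2) = 133.8708; S(3,+3) = 151.1230
Terminal payoffs V(N, j) = max(K - S_T, 0):
  V(3,-3) = 26.256704; V(3,-2) = 16.846013; V(3,-1) = 6.222543; V(3,+0) = 0.000000; V(3,+1) = 0.000000; V(3,+2) = 0.000000; V(3,+3) = 0.000000
Backward induction: V(k, j) = exp(-r*dt) * [p_u * V(k+1, j+1) + p_m * V(k+1, j) + p_d * V(k+1, j-1)]
  V(2,-2) = exp(-r*dt) * [p_u*6.222543 + p_m*16.846013 + p_d*26.256704] = 16.752424
  V(2,-1) = exp(-r*dt) * [p_u*0.000000 + p_m*6.222543 + p_d*16.846013] = 7.053941
  V(2,+0) = exp(-r*dt) * [p_u*0.000000 + p_m*0.000000 + p_d*6.222543] = 1.074702
  V(2,+1) = exp(-r*dt) * [p_u*0.000000 + p_m*0.000000 + p_d*0.000000] = 0.000000
  V(2,+2) = exp(-r*dt) * [p_u*0.000000 + p_m*0.000000 + p_d*0.000000] = 0.000000
  V(1,-1) = exp(-r*dt) * [p_u*1.074702 + p_m*7.053941 + p_d*16.752424] = 7.763802
  V(1,+0) = exp(-r*dt) * [p_u*0.000000 + p_m*1.074702 + p_d*7.053941] = 1.934086
  V(1,+1) = exp(-r*dt) * [p_u*0.000000 + p_m*0.000000 + p_d*1.074702] = 0.185613
  V(0,+0) = exp(-r*dt) * [p_u*0.185613 + p_m*1.934086 + p_d*7.763802] = 2.658824

Answer: Price = V(0,0) = 2.6588


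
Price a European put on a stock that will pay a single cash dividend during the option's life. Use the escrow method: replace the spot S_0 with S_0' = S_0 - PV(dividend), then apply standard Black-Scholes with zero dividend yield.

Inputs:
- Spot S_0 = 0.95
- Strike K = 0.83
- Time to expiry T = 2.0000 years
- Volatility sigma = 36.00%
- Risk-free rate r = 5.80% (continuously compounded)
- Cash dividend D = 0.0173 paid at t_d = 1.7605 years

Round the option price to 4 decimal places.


Answer: Price = 0.0875

Derivation:
PV(D) = D * exp(-r * t_d) = 0.0173 * 0.90293113 = 0.01562071
S_0' = S_0 - PV(D) = 0.9500 - 0.01562071 = 0.93437929
d1 = (ln(S_0'/K) + (r + sigma^2/2)*T) / (sigma*sqrt(T)) = 0.71507499
d2 = d1 - sigma*sqrt(T) = 0.20595811
exp(-rT) = 0.89047522
N(-d1) = 0.23728135; N(-d2) = 0.41841182
P = K * exp(-rT) * N(-d2) - S_0' * N(-d1) = 0.8300 * 0.89047522 * 0.41841182 - 0.93437929 * 0.23728135 = 0.0875


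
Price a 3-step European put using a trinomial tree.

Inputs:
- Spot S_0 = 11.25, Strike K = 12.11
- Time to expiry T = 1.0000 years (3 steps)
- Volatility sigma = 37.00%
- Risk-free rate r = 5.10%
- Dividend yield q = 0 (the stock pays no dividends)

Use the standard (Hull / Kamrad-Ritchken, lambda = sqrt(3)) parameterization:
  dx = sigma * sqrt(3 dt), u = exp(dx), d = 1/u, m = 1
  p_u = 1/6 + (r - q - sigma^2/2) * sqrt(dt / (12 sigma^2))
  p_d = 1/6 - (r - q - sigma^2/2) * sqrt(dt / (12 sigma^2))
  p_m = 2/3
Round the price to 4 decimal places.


Answer: Price = V(0,0) = 1.7849

Derivation:
dt = T/N = 0.333333; dx = sigma*sqrt(3*dt) = 0.370000
u = exp(dx) = 1.447735; d = 1/u = 0.690734
p_u = 0.158806, p_m = 0.666667, p_d = 0.174527
Discount per step: exp(-r*dt) = 0.983144
Stock lattice S(k, j) with j the centered position index:
  k=0: S(0,+0) = 11.2500
  k=1: S(1,-1) = 7.7708; S(1,+0) = 11.2500; S(1,+1) = 16.2870
  k=2: S(2,-2) = 5.3675; S(2,-1) = 7.7708; S(2,+0) = 11.2500; S(2,+1) = 16.2870; S(2,+2) = 23.5793
  k=3: S(3,-3) = 3.7075; S(3,-2) = 5.3675; S(3,-1) = 7.7708; S(3,+0) = 11.2500; S(3,+1) = 16.2870; S(3,+2) = 23.5793; S(3,+3) = 34.1365
Terminal payoffs V(N, j) = max(K - S_T, 0):
  V(3,-3) = 8.402462; V(3,-2) = 6.742468; V(3,-1) = 4.339239; V(3,+0) = 0.860000; V(3,+1) = 0.000000; V(3,+2) = 0.000000; V(3,+3) = 0.000000
Backward induction: V(k, j) = exp(-r*dt) * [p_u * V(k+1, j+1) + p_m * V(k+1, j) + p_d * V(k+1, j-1)]
  V(2,-2) = exp(-r*dt) * [p_u*4.339239 + p_m*6.742468 + p_d*8.402462] = 6.538431
  V(2,-1) = exp(-r*dt) * [p_u*0.860000 + p_m*4.339239 + p_d*6.742468] = 4.135242
  V(2,+0) = exp(-r*dt) * [p_u*0.000000 + p_m*0.860000 + p_d*4.339239] = 1.308218
  V(2,+1) = exp(-r*dt) * [p_u*0.000000 + p_m*0.000000 + p_d*0.860000] = 0.147563
  V(2,+2) = exp(-r*dt) * [p_u*0.000000 + p_m*0.000000 + p_d*0.000000] = 0.000000
  V(1,-1) = exp(-r*dt) * [p_u*1.308218 + p_m*4.135242 + p_d*6.538431] = 4.036507
  V(1,+0) = exp(-r*dt) * [p_u*0.147563 + p_m*1.308218 + p_d*4.135242] = 1.590029
  V(1,+1) = exp(-r*dt) * [p_u*0.000000 + p_m*0.147563 + p_d*1.308218] = 0.321188
  V(0,+0) = exp(-r*dt) * [p_u*0.321188 + p_m*1.590029 + p_d*4.036507] = 1.784903


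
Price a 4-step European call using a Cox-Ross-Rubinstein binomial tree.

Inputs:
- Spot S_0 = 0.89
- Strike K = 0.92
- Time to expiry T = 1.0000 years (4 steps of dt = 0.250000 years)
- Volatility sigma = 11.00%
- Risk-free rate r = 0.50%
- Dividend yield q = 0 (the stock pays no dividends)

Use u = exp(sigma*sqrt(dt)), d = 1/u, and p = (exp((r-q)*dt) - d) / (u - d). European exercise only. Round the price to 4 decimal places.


Answer: Price = V(0,0) = 0.0296

Derivation:
dt = T/N = 0.250000
u = exp(sigma*sqrt(dt)) = 1.056541; d = 1/u = 0.946485
p = (exp((r-q)*dt) - d) / (u - d) = 0.497618
Discount per step: exp(-r*dt) = 0.998751
Stock lattice S(k, i) with i counting down-moves:
  k=0: S(0,0) = 0.8900
  k=1: S(1,0) = 0.9403; S(1,1) = 0.8424
  k=2: S(2,0) = 0.9935; S(2,1) = 0.8900; S(2,2) = 0.7973
  k=3: S(3,0) = 1.0497; S(3,1) = 0.9403; S(3,2) = 0.8424; S(3,3) = 0.7546
  k=4: S(4,0) = 1.1090; S(4,1) = 0.9935; S(4,2) = 0.8900; S(4,3) = 0.7973; S(4,4) = 0.7142
Terminal payoffs V(N, i) = max(S_T - K, 0):
  V(4,0) = 0.189008; V(4,1) = 0.073487; V(4,2) = 0.000000; V(4,3) = 0.000000; V(4,4) = 0.000000
Backward induction: V(k, i) = exp(-r*dt) * [p * V(k+1, i) + (1-p) * V(k+1, i+1)].
  V(3,0) = exp(-r*dt) * [p*0.189008 + (1-p)*0.073487] = 0.130809
  V(3,1) = exp(-r*dt) * [p*0.073487 + (1-p)*0.000000] = 0.036523
  V(3,2) = exp(-r*dt) * [p*0.000000 + (1-p)*0.000000] = 0.000000
  V(3,3) = exp(-r*dt) * [p*0.000000 + (1-p)*0.000000] = 0.000000
  V(2,0) = exp(-r*dt) * [p*0.130809 + (1-p)*0.036523] = 0.083337
  V(2,1) = exp(-r*dt) * [p*0.036523 + (1-p)*0.000000] = 0.018152
  V(2,2) = exp(-r*dt) * [p*0.000000 + (1-p)*0.000000] = 0.000000
  V(1,0) = exp(-r*dt) * [p*0.083337 + (1-p)*0.018152] = 0.050526
  V(1,1) = exp(-r*dt) * [p*0.018152 + (1-p)*0.000000] = 0.009021
  V(0,0) = exp(-r*dt) * [p*0.050526 + (1-p)*0.009021] = 0.029638


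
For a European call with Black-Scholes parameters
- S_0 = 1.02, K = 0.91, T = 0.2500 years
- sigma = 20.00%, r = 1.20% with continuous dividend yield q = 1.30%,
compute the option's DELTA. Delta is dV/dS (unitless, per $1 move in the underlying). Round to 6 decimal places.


Answer: Delta = 0.879844

Derivation:
d1 = 1.1886330677; d2 = 1.0886330677
phi(d1) = 0.1968402451; exp(-qT) = 0.9967552755; exp(-rT) = 0.9970044955
N(d1) = 0.8827079552
Delta = exp(-qT) * N(d1) = 0.9967552755 * 0.8827079552 = 0.879844


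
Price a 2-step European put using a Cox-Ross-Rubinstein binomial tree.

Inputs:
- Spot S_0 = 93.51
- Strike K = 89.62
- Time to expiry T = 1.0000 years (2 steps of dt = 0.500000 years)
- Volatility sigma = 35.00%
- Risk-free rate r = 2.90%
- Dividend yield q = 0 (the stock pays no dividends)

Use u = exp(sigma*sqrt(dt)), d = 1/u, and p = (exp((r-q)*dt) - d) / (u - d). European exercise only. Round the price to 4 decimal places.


dt = T/N = 0.500000
u = exp(sigma*sqrt(dt)) = 1.280803; d = 1/u = 0.780760
p = (exp((r-q)*dt) - d) / (u - d) = 0.467651
Discount per step: exp(-r*dt) = 0.985605
Stock lattice S(k, i) with i counting down-moves:
  k=0: S(0,0) = 93.5100
  k=1: S(1,0) = 119.7679; S(1,1) = 73.0089
  k=2: S(2,0) = 153.3991; S(2,1) = 93.5100; S(2,2) = 57.0024
Terminal payoffs V(N, i) = max(K - S_T, 0):
  V(2,0) = 0.000000; V(2,1) = 0.000000; V(2,2) = 32.617585
Backward induction: V(k, i) = exp(-r*dt) * [p * V(k+1, i) + (1-p) * V(k+1, i+1)].
  V(1,0) = exp(-r*dt) * [p*0.000000 + (1-p)*0.000000] = 0.000000
  V(1,1) = exp(-r*dt) * [p*0.000000 + (1-p)*32.617585] = 17.113985
  V(0,0) = exp(-r*dt) * [p*0.000000 + (1-p)*17.113985] = 8.979466

Answer: Price = V(0,0) = 8.9795


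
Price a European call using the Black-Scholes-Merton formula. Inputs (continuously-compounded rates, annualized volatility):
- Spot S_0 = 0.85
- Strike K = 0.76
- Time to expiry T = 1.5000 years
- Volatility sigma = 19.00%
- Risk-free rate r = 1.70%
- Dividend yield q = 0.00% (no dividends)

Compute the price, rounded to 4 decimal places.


Answer: Price = 0.1407

Derivation:
d1 = (ln(S/K) + (r - q + 0.5*sigma^2) * T) / (sigma * sqrt(T)) = 0.70688370
d2 = d1 - sigma * sqrt(T) = 0.47418218
exp(-rT) = 0.97482238; exp(-qT) = 1.00000000
C = S_0 * exp(-qT) * N(d1) - K * exp(-rT) * N(d2)
N(d1) = 0.76018062; N(d2) = 0.68231500
C = 0.8500 * 1.00000000 * 0.76018062 - 0.7600 * 0.97482238 * 0.68231500 = 0.1407


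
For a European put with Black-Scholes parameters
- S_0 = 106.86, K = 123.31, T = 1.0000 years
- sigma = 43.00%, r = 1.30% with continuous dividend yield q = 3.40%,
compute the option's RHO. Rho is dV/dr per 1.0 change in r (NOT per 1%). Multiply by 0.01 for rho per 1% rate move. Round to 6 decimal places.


Answer: Rho = -88.206820

Derivation:
d1 = -0.1668184729; d2 = -0.5968184729
phi(d1) = 0.3934297573; exp(-qT) = 0.9665715046; exp(-rT) = 0.9870841350
N(-d2) = 0.7246857084
Rho = -K*T*exp(-rT)*N(-d2) = -123.3100 * 1.0000 * 0.9870841350 * 0.7246857084 = -88.206820


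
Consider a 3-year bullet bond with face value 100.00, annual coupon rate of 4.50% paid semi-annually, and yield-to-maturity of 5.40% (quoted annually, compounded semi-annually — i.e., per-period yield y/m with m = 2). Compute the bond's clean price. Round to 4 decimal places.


Answer: Price = 97.5378

Derivation:
Coupon per period c = face * coupon_rate / m = 2.250000
Periods per year m = 2; per-period yield y/m = 0.027000
Number of cashflows N = 6
Cashflows (t years, CF_t, discount factor 1/(1+y/m)^(m*t), PV):
  t = 0.5000: CF_t = 2.250000, DF = 0.973710, PV = 2.190847
  t = 1.0000: CF_t = 2.250000, DF = 0.948111, PV = 2.133249
  t = 1.5000: CF_t = 2.250000, DF = 0.923185, PV = 2.077166
  t = 2.0000: CF_t = 2.250000, DF = 0.898914, PV = 2.022557
  t = 2.5000: CF_t = 2.250000, DF = 0.875282, PV = 1.969384
  t = 3.0000: CF_t = 102.250000, DF = 0.852270, PV = 87.144635
Price P = sum_t PV_t = 97.537838


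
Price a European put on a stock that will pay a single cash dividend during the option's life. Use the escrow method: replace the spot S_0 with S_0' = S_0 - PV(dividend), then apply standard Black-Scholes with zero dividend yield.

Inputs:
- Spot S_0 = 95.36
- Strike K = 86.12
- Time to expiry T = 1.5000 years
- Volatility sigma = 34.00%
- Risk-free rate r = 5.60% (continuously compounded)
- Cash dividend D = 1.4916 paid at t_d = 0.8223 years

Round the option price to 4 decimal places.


Answer: Price = 8.0639

Derivation:
PV(D) = D * exp(-r * t_d) = 1.4916 * 0.95499536 = 1.42447107
S_0' = S_0 - PV(D) = 95.3600 - 1.42447107 = 93.93552893
d1 = (ln(S_0'/K) + (r + sigma^2/2)*T) / (sigma*sqrt(T)) = 0.61853701
d2 = d1 - sigma*sqrt(T) = 0.20212376
exp(-rT) = 0.91943126
N(-d1) = 0.26811070; N(-d2) = 0.41990999
P = K * exp(-rT) * N(-d2) - S_0' * N(-d1) = 86.1200 * 0.91943126 * 0.41990999 - 93.93552893 * 0.26811070 = 8.0639


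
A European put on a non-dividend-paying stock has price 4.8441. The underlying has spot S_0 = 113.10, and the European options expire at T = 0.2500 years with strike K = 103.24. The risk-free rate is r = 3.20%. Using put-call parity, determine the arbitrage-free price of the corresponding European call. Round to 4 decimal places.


Answer: Call price = 15.5267

Derivation:
Put-call parity: C - P = S_0 * exp(-qT) - K * exp(-rT).
S_0 * exp(-qT) = 113.1000 * 1.00000000 = 113.10000000
K * exp(-rT) = 103.2400 * 0.99203191 = 102.41737489
C = P + S*exp(-qT) - K*exp(-rT)
C = 4.8441 + 113.10000000 - 102.41737489 = 15.5267


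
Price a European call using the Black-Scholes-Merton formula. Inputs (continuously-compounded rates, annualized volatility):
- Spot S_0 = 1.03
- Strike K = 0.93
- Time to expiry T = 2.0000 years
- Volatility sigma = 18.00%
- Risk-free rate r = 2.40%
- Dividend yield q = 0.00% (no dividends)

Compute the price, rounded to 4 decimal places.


Answer: Price = 0.1851

Derivation:
d1 = (ln(S/K) + (r - q + 0.5*sigma^2) * T) / (sigma * sqrt(T)) = 0.71704358
d2 = d1 - sigma * sqrt(T) = 0.46248514
exp(-rT) = 0.95313379; exp(-qT) = 1.00000000
C = S_0 * exp(-qT) * N(d1) - K * exp(-rT) * N(d2)
N(d1) = 0.76332640; N(d2) = 0.67813327
C = 1.0300 * 1.00000000 * 0.76332640 - 0.9300 * 0.95313379 * 0.67813327 = 0.1851


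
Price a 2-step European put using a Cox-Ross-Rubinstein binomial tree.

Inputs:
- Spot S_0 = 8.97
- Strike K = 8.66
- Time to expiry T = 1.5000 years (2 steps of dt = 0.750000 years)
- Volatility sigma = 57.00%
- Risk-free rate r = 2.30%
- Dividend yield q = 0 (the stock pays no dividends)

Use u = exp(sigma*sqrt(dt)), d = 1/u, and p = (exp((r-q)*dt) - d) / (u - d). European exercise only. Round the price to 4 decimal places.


dt = T/N = 0.750000
u = exp(sigma*sqrt(dt)) = 1.638260; d = 1/u = 0.610404
p = (exp((r-q)*dt) - d) / (u - d) = 0.395966
Discount per step: exp(-r*dt) = 0.982898
Stock lattice S(k, i) with i counting down-moves:
  k=0: S(0,0) = 8.9700
  k=1: S(1,0) = 14.6952; S(1,1) = 5.4753
  k=2: S(2,0) = 24.0745; S(2,1) = 8.9700; S(2,2) = 3.3422
Terminal payoffs V(N, i) = max(K - S_T, 0):
  V(2,0) = 0.000000; V(2,1) = 0.000000; V(2,2) = 5.317842
Backward induction: V(k, i) = exp(-r*dt) * [p * V(k+1, i) + (1-p) * V(k+1, i+1)].
  V(1,0) = exp(-r*dt) * [p*0.000000 + (1-p)*0.000000] = 0.000000
  V(1,1) = exp(-r*dt) * [p*0.000000 + (1-p)*5.317842] = 3.157224
  V(0,0) = exp(-r*dt) * [p*0.000000 + (1-p)*3.157224] = 1.874456

Answer: Price = V(0,0) = 1.8745


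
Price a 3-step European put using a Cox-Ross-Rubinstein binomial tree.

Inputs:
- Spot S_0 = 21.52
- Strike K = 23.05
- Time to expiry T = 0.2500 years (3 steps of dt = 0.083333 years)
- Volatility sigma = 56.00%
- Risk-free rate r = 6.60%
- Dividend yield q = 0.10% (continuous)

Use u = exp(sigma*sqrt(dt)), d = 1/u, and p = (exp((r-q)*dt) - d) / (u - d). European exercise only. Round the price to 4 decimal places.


dt = T/N = 0.083333
u = exp(sigma*sqrt(dt)) = 1.175458; d = 1/u = 0.850732
p = (exp((r-q)*dt) - d) / (u - d) = 0.476399
Discount per step: exp(-r*dt) = 0.994515
Stock lattice S(k, i) with i counting down-moves:
  k=0: S(0,0) = 21.5200
  k=1: S(1,0) = 25.2959; S(1,1) = 18.3078
  k=2: S(2,0) = 29.7342; S(2,1) = 21.5200; S(2,2) = 15.5750
  k=3: S(3,0) = 34.9513; S(3,1) = 25.2959; S(3,2) = 18.3078; S(3,3) = 13.2501
Terminal payoffs V(N, i) = max(K - S_T, 0):
  V(3,0) = 0.000000; V(3,1) = 0.000000; V(3,2) = 4.742246; V(3,3) = 9.799855
Backward induction: V(k, i) = exp(-r*dt) * [p * V(k+1, i) + (1-p) * V(k+1, i+1)].
  V(2,0) = exp(-r*dt) * [p*0.000000 + (1-p)*0.000000] = 0.000000
  V(2,1) = exp(-r*dt) * [p*0.000000 + (1-p)*4.742246] = 2.469425
  V(2,2) = exp(-r*dt) * [p*4.742246 + (1-p)*9.799855] = 7.349878
  V(1,0) = exp(-r*dt) * [p*0.000000 + (1-p)*2.469425] = 1.285901
  V(1,1) = exp(-r*dt) * [p*2.469425 + (1-p)*7.349878] = 4.997273
  V(0,0) = exp(-r*dt) * [p*1.285901 + (1-p)*4.997273] = 3.211466

Answer: Price = V(0,0) = 3.2115


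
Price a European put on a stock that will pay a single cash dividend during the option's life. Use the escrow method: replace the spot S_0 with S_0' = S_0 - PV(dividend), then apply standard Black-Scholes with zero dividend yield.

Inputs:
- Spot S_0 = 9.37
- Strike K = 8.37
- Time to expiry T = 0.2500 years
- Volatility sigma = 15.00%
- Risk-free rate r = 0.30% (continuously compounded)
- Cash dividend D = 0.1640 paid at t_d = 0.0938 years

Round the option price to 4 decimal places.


PV(D) = D * exp(-r * t_d) = 0.1640 * 0.99971864 = 0.16395386
S_0' = S_0 - PV(D) = 9.3700 - 0.16395386 = 9.20604614
d1 = (ln(S_0'/K) + (r + sigma^2/2)*T) / (sigma*sqrt(T)) = 1.31692098
d2 = d1 - sigma*sqrt(T) = 1.24192098
exp(-rT) = 0.99925028
N(-d1) = 0.09393256; N(-d2) = 0.10713286
P = K * exp(-rT) * N(-d2) - S_0' * N(-d1) = 8.3700 * 0.99925028 * 0.10713286 - 9.20604614 * 0.09393256 = 0.0313

Answer: Price = 0.0313


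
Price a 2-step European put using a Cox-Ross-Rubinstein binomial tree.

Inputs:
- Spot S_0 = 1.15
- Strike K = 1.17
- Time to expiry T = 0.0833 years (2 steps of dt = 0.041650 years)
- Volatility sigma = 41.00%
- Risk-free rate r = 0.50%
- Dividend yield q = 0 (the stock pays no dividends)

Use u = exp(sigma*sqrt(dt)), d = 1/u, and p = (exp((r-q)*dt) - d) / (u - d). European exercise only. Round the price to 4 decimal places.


dt = T/N = 0.041650
u = exp(sigma*sqrt(dt)) = 1.087275; d = 1/u = 0.919731
p = (exp((r-q)*dt) - d) / (u - d) = 0.480337
Discount per step: exp(-r*dt) = 0.999792
Stock lattice S(k, i) with i counting down-moves:
  k=0: S(0,0) = 1.1500
  k=1: S(1,0) = 1.2504; S(1,1) = 1.0577
  k=2: S(2,0) = 1.3595; S(2,1) = 1.1500; S(2,2) = 0.9728
Terminal payoffs V(N, i) = max(K - S_T, 0):
  V(2,0) = 0.000000; V(2,1) = 0.020000; V(2,2) = 0.197209
Backward induction: V(k, i) = exp(-r*dt) * [p * V(k+1, i) + (1-p) * V(k+1, i+1)].
  V(1,0) = exp(-r*dt) * [p*0.000000 + (1-p)*0.020000] = 0.010391
  V(1,1) = exp(-r*dt) * [p*0.020000 + (1-p)*0.197209] = 0.112066
  V(0,0) = exp(-r*dt) * [p*0.010391 + (1-p)*0.112066] = 0.063215

Answer: Price = V(0,0) = 0.0632


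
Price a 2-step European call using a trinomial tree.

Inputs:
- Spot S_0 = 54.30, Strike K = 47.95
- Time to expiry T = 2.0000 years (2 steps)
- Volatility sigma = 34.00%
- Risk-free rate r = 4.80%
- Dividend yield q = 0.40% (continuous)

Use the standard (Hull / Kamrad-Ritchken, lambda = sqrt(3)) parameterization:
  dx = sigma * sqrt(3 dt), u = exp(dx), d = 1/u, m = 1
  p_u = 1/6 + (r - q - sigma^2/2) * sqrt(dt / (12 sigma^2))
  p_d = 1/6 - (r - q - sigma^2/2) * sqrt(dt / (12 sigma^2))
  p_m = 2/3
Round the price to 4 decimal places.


Answer: Price = V(0,0) = 15.0482

Derivation:
dt = T/N = 1.000000; dx = sigma*sqrt(3*dt) = 0.588897
u = exp(dx) = 1.802000; d = 1/u = 0.554939
p_u = 0.154950, p_m = 0.666667, p_d = 0.178383
Discount per step: exp(-r*dt) = 0.953134
Stock lattice S(k, j) with j the centered position index:
  k=0: S(0,+0) = 54.3000
  k=1: S(1,-1) = 30.1332; S(1,+0) = 54.3000; S(1,+1) = 97.8486
  k=2: S(2,-2) = 16.7221; S(2,-1) = 30.1332; S(2,+0) = 54.3000; S(2,+1) = 97.8486; S(2,+2) = 176.3232
Terminal payoffs V(N, j) = max(S_T - K, 0):
  V(2,-2) = 0.000000; V(2,-1) = 0.000000; V(2,+0) = 6.350000; V(2,+1) = 49.898611; V(2,+2) = 128.373218
Backward induction: V(k, j) = exp(-r*dt) * [p_u * V(k+1, j+1) + p_m * V(k+1, j) + p_d * V(k+1, j-1)]
  V(1,-1) = exp(-r*dt) * [p_u*6.350000 + p_m*0.000000 + p_d*0.000000] = 0.937818
  V(1,+0) = exp(-r*dt) * [p_u*49.898611 + p_m*6.350000 + p_d*0.000000] = 11.404356
  V(1,+1) = exp(-r*dt) * [p_u*128.373218 + p_m*49.898611 + p_d*6.350000] = 51.745526
  V(0,+0) = exp(-r*dt) * [p_u*51.745526 + p_m*11.404356 + p_d*0.937818] = 15.048226
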